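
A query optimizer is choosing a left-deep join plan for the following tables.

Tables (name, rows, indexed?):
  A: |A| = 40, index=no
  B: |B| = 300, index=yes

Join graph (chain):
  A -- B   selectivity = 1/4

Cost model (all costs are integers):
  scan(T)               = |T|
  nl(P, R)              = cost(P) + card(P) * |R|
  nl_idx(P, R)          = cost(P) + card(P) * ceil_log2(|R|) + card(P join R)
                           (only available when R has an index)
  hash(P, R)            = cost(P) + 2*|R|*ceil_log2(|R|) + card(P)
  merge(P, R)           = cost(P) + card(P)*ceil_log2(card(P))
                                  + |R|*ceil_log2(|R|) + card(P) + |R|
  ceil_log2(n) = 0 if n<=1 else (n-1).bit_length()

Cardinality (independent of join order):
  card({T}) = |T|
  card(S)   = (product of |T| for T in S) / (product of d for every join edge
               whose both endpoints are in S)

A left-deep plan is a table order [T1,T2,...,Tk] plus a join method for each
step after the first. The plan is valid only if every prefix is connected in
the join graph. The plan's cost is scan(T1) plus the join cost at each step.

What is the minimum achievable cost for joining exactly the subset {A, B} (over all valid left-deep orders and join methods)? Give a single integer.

Selinger DP over subsets of {A,B}:
  {A}: scan cost=40, card=40
  {B}: scan cost=300, card=300
  {AB}: card=3000; try (A,hash)→1080, (B,merge)→3320, (B,nl_idx)→3400, (A,merge)→3580, (B,hash)→5480, (B,nl)→12040 …(+1); best=1080 via (A,hash)

1080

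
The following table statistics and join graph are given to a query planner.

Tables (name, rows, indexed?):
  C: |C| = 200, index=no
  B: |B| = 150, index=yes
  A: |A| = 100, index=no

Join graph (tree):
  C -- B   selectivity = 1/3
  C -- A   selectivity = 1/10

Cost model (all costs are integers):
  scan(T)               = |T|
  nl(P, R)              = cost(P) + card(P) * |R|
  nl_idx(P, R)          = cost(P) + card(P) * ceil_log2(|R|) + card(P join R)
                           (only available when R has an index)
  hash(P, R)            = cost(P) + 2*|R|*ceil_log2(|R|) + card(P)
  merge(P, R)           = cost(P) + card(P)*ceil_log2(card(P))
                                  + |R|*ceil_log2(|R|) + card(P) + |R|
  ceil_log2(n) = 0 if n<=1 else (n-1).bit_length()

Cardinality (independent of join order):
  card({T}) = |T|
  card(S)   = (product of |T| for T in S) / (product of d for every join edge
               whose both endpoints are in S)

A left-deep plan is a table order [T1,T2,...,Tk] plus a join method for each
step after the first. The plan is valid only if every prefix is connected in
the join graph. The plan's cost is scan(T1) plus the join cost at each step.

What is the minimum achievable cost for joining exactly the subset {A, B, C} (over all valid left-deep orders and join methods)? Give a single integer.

Selinger DP over subsets of {A,B,C}:
  {C}: scan cost=200, card=200
  {B}: scan cost=150, card=150
  {A}: scan cost=100, card=100
  {BC}: card=10000; try (B,hash)→2800, (C,merge)→3300, (B,merge)→3350, (C,hash)→3500, (B,nl_idx)→11800, (C,nl)→30150 …(+1); best=2800 via (B,hash)
  {AC}: card=2000; try (A,hash)→1800, (C,merge)→2700, (A,merge)→2800, (C,hash)→3400, (C,nl)→20100, (A,nl)→20200; best=1800 via (A,hash)
  {ABC}: card=100000; try (B,hash)→6200, (A,hash)→14200, (B,merge)→27150, (B,nl_idx)→117800, (A,merge)→153600, (B,nl)→301800 …(+1); best=6200 via (B,hash)

6200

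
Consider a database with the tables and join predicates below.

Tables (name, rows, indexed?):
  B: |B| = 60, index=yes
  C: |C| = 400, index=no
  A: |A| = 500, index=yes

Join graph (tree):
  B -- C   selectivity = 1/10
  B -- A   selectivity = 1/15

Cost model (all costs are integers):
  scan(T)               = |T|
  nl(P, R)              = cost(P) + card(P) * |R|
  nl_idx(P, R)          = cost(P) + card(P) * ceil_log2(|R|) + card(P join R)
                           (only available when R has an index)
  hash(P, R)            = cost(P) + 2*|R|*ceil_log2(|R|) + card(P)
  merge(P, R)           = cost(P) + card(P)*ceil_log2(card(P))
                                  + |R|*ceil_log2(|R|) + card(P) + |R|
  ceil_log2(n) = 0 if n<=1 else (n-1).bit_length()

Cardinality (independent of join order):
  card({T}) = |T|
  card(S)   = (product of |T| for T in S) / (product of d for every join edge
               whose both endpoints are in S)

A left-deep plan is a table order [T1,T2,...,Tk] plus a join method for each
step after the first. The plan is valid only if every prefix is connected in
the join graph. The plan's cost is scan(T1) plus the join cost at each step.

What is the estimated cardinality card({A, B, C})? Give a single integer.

Tables in S: A(500), B(60), C(400)
Edges inside S: B-C(d=10), B-A(d=15)
numerator = 500 * 60 * 400 = 12000000
denominator = 10 * 15 = 150
card(S) = 12000000 / 150 = 80000

80000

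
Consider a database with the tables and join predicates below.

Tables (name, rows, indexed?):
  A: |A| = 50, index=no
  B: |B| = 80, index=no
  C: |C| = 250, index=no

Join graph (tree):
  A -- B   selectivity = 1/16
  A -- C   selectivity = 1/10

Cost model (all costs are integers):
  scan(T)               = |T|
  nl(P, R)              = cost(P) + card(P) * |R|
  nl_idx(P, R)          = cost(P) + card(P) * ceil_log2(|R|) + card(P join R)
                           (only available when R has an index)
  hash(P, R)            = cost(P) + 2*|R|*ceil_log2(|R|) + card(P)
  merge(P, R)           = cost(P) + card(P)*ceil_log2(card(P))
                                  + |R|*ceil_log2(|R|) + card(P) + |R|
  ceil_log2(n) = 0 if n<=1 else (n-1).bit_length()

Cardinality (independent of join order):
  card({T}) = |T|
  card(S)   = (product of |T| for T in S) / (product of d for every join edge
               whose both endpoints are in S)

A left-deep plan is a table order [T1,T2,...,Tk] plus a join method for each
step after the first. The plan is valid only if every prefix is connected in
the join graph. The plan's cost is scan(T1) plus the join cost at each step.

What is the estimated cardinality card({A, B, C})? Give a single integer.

6250

Tables in S: A(50), B(80), C(250)
Edges inside S: A-B(d=16), A-C(d=10)
numerator = 50 * 80 * 250 = 1000000
denominator = 16 * 10 = 160
card(S) = 1000000 / 160 = 6250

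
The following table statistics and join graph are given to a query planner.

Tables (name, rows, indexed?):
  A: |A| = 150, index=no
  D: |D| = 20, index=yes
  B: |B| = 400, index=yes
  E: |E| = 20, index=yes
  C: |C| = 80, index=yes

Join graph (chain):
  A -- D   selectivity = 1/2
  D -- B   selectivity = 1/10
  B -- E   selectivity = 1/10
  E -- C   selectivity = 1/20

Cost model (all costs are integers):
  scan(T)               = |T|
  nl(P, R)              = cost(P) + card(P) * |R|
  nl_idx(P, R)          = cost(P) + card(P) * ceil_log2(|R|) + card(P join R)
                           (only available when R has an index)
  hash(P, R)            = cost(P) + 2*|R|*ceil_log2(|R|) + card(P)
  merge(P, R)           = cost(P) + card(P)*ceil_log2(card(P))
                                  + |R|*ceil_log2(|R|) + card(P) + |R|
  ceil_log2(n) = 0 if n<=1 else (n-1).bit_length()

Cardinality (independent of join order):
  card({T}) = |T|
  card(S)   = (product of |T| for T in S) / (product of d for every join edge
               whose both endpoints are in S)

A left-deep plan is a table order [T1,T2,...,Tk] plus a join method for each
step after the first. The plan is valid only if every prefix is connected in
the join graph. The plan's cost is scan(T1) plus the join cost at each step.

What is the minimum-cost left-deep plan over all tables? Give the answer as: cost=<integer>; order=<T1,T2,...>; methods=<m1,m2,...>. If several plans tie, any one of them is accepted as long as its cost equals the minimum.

cost=13520; order=B,D,E,C,A; methods=hash,hash,hash,hash

Selinger DP (subsets sized 1..n):
  {A}: scan cost=150, card=150
  {D}: scan cost=20, card=20
  {B}: scan cost=400, card=400
  {E}: scan cost=20, card=20
  {C}: scan cost=80, card=80
  {AD}: card=1500; try (D,hash)→500, (A,merge)→1490, (D,merge)→1620, (D,nl_idx)→2400, (A,hash)→2440, (A,nl)→3020 …(+1); best=500 via (D,hash)
  {BD}: card=800; try (D,hash)→1000, (B,nl_idx)→1000, (D,nl_idx)→3200, (B,merge)→4140, (D,merge)→4520, (B,hash)→7240 …(+2); best=1000 via (D,hash)
  {BE}: card=800; try (E,hash)→1000, (B,nl_idx)→1000, (E,nl_idx)→3200, (B,merge)→4140, (E,merge)→4520, (B,hash)→7240 …(+2); best=1000 via (E,hash)
  {CE}: card=80; try (C,nl_idx)→240, (E,hash)→360, (E,nl_idx)→560, (C,merge)→780, (E,merge)→840, (C,hash)→1160 …(+2); best=240 via (C,nl_idx)
  {ABD}: card=60000; try (A,hash)→4200, (B,hash)→9200, (A,merge)→11150, (B,merge)→22500, (B,nl_idx)→74000, (A,nl)→121000 …(+1); best=4200 via (A,hash)
  {BDE}: card=1600; try (E,hash)→2000, (D,hash)→2000, (E,nl_idx)→6600, (D,nl_idx)→6600, (E,merge)→9920, (D,merge)→9920 …(+2); best=2000 via (E,hash)
  {BCE}: card=3200; try (C,hash)→2920, (B,nl_idx)→4160, (B,merge)→4880, (B,hash)→7520, (C,nl_idx)→9800, (C,merge)→10440 …(+2); best=2920 via (C,hash)
  {ABDE}: card=120000; try (A,hash)→6000, (A,merge)→22550, (E,hash)→64400, (A,nl)→242000, (E,nl_idx)→424200, (E,merge)→1024320 …(+1); best=6000 via (A,hash)
  {BCDE}: card=6400; try (C,hash)→4720, (D,hash)→6320, (C,nl_idx)→19600, (C,merge)→21840, (D,nl_idx)→25320, (D,merge)→44640 …(+2); best=4720 via (C,hash)
  {ABCDE}: card=480000; try (A,hash)→13520, (A,merge)→95670, (C,hash)→127120, (A,nl)→964720, (C,nl_idx)→1326000, (C,merge)→2166640 …(+1); best=13520 via (A,hash)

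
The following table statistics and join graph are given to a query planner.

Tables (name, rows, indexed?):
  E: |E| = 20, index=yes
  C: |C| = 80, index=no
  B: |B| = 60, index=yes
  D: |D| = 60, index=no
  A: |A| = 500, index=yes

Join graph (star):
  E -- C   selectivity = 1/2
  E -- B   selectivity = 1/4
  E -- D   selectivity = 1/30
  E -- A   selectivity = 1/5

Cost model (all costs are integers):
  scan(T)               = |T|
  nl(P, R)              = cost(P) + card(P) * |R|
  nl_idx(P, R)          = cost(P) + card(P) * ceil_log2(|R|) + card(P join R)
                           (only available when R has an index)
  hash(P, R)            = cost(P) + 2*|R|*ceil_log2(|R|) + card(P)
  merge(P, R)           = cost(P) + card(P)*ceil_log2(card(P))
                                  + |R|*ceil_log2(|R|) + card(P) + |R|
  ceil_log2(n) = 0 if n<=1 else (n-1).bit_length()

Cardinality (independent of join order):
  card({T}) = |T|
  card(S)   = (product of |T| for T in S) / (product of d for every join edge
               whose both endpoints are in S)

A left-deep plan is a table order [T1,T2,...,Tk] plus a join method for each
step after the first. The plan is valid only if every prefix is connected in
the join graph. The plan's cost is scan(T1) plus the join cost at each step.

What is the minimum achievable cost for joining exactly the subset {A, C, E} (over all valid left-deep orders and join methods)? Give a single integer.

Selinger DP over subsets of {A,C,E}:
  {E}: scan cost=20, card=20
  {C}: scan cost=80, card=80
  {A}: scan cost=500, card=500
  {CE}: card=800; try (E,hash)→360, (C,merge)→780, (E,merge)→840, (C,hash)→1160, (E,nl_idx)→1280, (C,nl)→1620 …(+1); best=360 via (E,hash)
  {AE}: card=2000; try (E,hash)→1200, (A,nl_idx)→2200, (E,nl_idx)→5000, (A,merge)→5140, (E,merge)→5620, (A,hash)→9040 …(+2); best=1200 via (E,hash)
  {ACE}: card=80000; try (C,hash)→4320, (A,hash)→10160, (A,merge)→14160, (C,merge)→25840, (A,nl_idx)→87560, (C,nl)→161200 …(+1); best=4320 via (C,hash)

4320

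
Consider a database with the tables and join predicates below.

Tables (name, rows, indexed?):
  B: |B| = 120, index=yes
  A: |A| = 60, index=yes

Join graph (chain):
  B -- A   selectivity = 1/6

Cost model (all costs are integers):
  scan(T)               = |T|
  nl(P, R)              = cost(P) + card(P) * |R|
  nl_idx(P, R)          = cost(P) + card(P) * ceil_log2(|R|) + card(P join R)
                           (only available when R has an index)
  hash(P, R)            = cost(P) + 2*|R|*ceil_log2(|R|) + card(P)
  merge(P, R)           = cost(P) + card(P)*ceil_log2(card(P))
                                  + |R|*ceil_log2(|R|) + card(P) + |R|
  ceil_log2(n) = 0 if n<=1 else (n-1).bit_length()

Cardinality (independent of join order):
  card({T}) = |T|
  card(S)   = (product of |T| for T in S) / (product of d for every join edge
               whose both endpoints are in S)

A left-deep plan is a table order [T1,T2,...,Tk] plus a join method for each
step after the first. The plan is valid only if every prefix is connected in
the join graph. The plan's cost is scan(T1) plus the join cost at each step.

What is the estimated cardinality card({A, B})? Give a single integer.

1200

Tables in S: A(60), B(120)
Edges inside S: B-A(d=6)
numerator = 60 * 120 = 7200
denominator = 6 = 6
card(S) = 7200 / 6 = 1200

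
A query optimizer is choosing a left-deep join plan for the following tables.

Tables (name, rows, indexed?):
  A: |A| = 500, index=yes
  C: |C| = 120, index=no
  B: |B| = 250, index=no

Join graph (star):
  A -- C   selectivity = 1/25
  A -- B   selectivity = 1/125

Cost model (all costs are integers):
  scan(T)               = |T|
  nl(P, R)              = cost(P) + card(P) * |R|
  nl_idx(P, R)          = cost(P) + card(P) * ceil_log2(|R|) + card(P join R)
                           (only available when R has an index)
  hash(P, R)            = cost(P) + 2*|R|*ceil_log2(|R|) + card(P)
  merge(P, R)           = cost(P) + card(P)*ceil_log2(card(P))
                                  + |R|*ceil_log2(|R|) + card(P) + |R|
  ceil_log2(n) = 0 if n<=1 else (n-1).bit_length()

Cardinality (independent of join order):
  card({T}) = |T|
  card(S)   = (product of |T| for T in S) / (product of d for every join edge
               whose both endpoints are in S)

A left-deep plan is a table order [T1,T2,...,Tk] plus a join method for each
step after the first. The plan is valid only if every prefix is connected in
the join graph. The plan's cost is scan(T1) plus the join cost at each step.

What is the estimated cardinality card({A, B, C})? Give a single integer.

4800

Tables in S: A(500), B(250), C(120)
Edges inside S: A-C(d=25), A-B(d=125)
numerator = 500 * 250 * 120 = 15000000
denominator = 25 * 125 = 3125
card(S) = 15000000 / 3125 = 4800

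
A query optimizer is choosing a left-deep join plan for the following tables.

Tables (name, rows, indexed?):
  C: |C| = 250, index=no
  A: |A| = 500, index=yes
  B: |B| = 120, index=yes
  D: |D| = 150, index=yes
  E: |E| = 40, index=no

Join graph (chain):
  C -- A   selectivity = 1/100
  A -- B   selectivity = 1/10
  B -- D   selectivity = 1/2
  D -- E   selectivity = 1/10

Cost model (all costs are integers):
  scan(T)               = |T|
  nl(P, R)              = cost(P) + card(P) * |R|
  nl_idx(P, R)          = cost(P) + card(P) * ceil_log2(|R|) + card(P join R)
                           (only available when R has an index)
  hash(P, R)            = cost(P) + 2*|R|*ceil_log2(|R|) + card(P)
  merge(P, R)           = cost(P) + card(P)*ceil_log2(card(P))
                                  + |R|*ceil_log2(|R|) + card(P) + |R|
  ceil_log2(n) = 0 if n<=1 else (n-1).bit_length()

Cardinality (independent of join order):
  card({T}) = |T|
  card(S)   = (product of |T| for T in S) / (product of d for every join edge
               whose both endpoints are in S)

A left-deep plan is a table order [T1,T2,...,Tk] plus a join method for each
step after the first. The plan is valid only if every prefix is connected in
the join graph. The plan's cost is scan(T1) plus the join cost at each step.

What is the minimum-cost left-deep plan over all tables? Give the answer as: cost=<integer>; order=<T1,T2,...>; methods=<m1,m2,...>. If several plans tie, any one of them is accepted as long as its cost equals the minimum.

Selinger DP (subsets sized 1..n):
  {C}: scan cost=250, card=250
  {A}: scan cost=500, card=500
  {B}: scan cost=120, card=120
  {D}: scan cost=150, card=150
  {E}: scan cost=40, card=40
  {AC}: card=1250; try (A,nl_idx)→3750, (C,hash)→5000, (A,merge)→7500, (C,merge)→7750, (A,hash)→9500, (A,nl)→125250 …(+1); best=3750 via (A,nl_idx)
  {AB}: card=6000; try (B,hash)→2680, (A,merge)→6080, (B,merge)→6460, (A,nl_idx)→7200, (A,hash)→9240, (B,nl_idx)→10000 …(+2); best=2680 via (B,hash)
  {BD}: card=9000; try (B,hash)→1980, (D,merge)→2430, (B,merge)→2460, (D,hash)→2640, (D,nl_idx)→10080, (B,nl_idx)→10200 …(+2); best=1980 via (B,hash)
  {DE}: card=600; try (E,hash)→780, (D,nl_idx)→960, (D,merge)→1670, (E,merge)→1780, (D,hash)→2480, (D,nl)→6040 …(+1); best=780 via (E,hash)
  {ABC}: card=15000; try (B,hash)→6680, (C,hash)→12680, (B,merge)→19710, (B,nl_idx)→27500, (C,merge)→88930, (B,nl)→153750 …(+1); best=6680 via (B,hash)
  {ABD}: card=450000; try (D,hash)→11080, (A,hash)→19980, (D,merge)→88030, (A,merge)→141980, (D,nl_idx)→500680, (A,nl_idx)→532980 …(+2); best=11080 via (D,hash)
  {BDE}: card=36000; try (B,hash)→3060, (B,merge)→8340, (E,hash)→11460, (B,nl_idx)→40980, (B,nl)→72780, (E,merge)→137260 …(+1); best=3060 via (B,hash)
  {ABCD}: card=1125000; try (D,hash)→24080, (D,merge)→233030, (C,hash)→465080, (D,nl_idx)→1251680, (D,nl)→2256680, (C,merge)→9013330 …(+1); best=24080 via (D,hash)
  {ABDE}: card=1800000; try (A,hash)→48060, (E,hash)→461560, (A,merge)→620060, (A,nl_idx)→2127060, (E,merge)→9011360, (A,nl)→18003060 …(+1); best=48060 via (A,hash)
  {ABCDE}: card=4500000; try (E,hash)→1149560, (C,hash)→1852060, (E,merge)→24774360, (C,merge)→39650310, (E,nl)→45024080, (C,nl)→450048060; best=1149560 via (E,hash)

cost=1149560; order=C,A,B,D,E; methods=nl_idx,hash,hash,hash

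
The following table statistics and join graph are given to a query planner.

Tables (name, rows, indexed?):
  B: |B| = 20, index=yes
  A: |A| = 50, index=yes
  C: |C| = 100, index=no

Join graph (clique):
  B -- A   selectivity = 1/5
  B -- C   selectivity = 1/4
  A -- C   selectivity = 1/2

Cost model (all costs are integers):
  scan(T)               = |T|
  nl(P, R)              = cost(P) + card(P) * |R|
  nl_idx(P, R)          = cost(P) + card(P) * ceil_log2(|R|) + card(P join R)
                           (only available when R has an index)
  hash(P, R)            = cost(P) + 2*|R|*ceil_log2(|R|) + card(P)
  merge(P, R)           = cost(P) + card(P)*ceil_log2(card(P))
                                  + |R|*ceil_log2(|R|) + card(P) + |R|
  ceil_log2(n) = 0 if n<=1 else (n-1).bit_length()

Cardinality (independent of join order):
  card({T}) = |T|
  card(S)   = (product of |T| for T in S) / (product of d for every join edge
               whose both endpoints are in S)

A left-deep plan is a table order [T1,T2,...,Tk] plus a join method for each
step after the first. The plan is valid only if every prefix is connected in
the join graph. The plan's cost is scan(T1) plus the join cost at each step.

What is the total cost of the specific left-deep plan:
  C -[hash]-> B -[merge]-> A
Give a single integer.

step 1: scan C: cost=100, card=100
step 2: join B via hash
    card(P join B) = 100*20/(4) = 500
    cost = 100 + 2*20*5 + 100 = 400
step 3: join A via merge
    card(P join A) = 500*50/(5*2) = 2500
    cost = 400 + 500*9 + 50*6 + 500 + 50 = 5750

5750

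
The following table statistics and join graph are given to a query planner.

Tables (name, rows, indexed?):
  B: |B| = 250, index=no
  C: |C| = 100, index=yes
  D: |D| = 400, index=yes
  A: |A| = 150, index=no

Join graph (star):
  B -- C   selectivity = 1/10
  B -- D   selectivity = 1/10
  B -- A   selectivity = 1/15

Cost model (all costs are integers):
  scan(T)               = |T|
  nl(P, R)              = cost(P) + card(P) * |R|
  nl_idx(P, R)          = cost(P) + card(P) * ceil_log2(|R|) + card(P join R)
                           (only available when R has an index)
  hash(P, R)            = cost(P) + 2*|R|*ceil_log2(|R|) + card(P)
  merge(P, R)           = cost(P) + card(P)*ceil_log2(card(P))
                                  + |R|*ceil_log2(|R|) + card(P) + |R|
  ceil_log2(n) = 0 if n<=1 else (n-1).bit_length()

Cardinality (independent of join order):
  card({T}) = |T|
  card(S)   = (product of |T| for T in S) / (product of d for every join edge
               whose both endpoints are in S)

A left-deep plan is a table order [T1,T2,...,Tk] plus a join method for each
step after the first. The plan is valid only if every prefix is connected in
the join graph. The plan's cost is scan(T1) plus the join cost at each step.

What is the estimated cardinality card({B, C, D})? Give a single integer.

Tables in S: B(250), C(100), D(400)
Edges inside S: B-C(d=10), B-D(d=10)
numerator = 250 * 100 * 400 = 10000000
denominator = 10 * 10 = 100
card(S) = 10000000 / 100 = 100000

100000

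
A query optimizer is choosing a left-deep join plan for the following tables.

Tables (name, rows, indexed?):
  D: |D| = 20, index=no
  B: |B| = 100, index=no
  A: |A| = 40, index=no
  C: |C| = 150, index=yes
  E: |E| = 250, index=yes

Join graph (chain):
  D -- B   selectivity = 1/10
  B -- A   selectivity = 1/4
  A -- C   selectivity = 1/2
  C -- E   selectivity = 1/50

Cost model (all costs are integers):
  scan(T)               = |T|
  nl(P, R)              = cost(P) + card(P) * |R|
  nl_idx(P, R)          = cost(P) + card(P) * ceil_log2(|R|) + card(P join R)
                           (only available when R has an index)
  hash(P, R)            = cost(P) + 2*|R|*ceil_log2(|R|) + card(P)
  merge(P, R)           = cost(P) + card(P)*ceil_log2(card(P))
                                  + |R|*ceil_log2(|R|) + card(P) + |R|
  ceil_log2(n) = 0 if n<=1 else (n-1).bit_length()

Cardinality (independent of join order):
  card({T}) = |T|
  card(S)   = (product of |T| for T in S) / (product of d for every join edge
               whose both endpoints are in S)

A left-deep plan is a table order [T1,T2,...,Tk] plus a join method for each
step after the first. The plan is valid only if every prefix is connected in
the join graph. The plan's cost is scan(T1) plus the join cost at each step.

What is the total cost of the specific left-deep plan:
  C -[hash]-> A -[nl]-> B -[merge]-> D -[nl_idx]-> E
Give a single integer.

step 1: scan C: cost=150, card=150
step 2: join A via hash
    card(P join A) = 150*40/(2) = 3000
    cost = 150 + 2*40*6 + 150 = 780
step 3: join B via nl
    card(P join B) = 3000*100/(4) = 75000
    cost = 780 + 3000*100 = 300780
step 4: join D via merge
    card(P join D) = 75000*20/(10) = 150000
    cost = 300780 + 75000*17 + 20*5 + 75000 + 20 = 1650900
step 5: join E via nl_idx
    card(P join E) = 150000*250/(50) = 750000
    cost = 1650900 + 150000*8 + 750000 = 3600900

3600900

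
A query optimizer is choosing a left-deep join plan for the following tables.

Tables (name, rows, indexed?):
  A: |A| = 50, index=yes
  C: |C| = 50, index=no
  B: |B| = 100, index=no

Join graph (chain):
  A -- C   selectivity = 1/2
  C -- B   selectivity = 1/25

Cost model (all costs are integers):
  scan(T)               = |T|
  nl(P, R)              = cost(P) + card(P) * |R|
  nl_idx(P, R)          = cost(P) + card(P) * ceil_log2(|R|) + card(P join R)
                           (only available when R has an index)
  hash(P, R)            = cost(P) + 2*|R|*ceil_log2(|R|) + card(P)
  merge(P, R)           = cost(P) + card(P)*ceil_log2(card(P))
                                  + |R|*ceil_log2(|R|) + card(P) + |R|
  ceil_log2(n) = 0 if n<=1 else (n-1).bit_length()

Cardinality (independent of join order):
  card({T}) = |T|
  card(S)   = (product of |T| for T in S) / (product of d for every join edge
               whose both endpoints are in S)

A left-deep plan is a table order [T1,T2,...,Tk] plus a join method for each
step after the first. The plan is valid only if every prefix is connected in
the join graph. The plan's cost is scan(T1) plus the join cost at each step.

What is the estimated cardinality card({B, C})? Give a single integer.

200

Tables in S: B(100), C(50)
Edges inside S: C-B(d=25)
numerator = 100 * 50 = 5000
denominator = 25 = 25
card(S) = 5000 / 25 = 200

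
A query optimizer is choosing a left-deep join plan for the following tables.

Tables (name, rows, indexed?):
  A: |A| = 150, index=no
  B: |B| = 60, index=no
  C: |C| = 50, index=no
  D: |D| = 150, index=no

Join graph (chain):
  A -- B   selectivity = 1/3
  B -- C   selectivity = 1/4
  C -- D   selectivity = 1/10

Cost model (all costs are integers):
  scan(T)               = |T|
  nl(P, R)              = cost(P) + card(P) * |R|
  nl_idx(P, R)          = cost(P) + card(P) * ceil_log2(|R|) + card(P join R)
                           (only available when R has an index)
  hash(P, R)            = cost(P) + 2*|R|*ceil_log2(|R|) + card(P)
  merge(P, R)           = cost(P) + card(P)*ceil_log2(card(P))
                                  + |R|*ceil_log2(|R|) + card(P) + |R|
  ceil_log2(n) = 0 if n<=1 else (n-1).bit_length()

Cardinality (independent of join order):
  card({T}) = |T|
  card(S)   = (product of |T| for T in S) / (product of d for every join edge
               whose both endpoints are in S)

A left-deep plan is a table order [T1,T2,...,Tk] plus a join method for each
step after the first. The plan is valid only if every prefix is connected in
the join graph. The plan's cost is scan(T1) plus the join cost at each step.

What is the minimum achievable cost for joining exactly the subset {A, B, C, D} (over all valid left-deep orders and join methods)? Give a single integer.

Selinger DP over subsets of {A,B,C,D}:
  {A}: scan cost=150, card=150
  {B}: scan cost=60, card=60
  {C}: scan cost=50, card=50
  {D}: scan cost=150, card=150
  {AB}: card=3000; try (B,hash)→1020, (A,merge)→1830, (B,merge)→1920, (A,hash)→2520, (A,nl)→9060, (B,nl)→9150; best=1020 via (B,hash)
  {BC}: card=750; try (C,hash)→720, (B,hash)→820, (B,merge)→820, (C,merge)→830, (B,nl)→3050, (C,nl)→3060; best=720 via (C,hash)
  {CD}: card=750; try (C,hash)→900, (D,merge)→1750, (C,merge)→1850, (D,hash)→2500, (D,nl)→7550, (C,nl)→7650; best=900 via (C,hash)
  {ABC}: card=37500; try (A,hash)→3870, (C,hash)→4620, (A,merge)→10320, (C,merge)→40370, (A,nl)→113220, (C,nl)→151020; best=3870 via (A,hash)
  {BCD}: card=11250; try (B,hash)→2370, (D,hash)→3870, (B,merge)→9570, (D,merge)→10320, (B,nl)→45900, (D,nl)→113220; best=2370 via (B,hash)
  {ABCD}: card=562500; try (A,hash)→16020, (D,hash)→43770, (A,merge)→172470, (D,merge)→642720, (A,nl)→1689870, (D,nl)→5628870; best=16020 via (A,hash)

16020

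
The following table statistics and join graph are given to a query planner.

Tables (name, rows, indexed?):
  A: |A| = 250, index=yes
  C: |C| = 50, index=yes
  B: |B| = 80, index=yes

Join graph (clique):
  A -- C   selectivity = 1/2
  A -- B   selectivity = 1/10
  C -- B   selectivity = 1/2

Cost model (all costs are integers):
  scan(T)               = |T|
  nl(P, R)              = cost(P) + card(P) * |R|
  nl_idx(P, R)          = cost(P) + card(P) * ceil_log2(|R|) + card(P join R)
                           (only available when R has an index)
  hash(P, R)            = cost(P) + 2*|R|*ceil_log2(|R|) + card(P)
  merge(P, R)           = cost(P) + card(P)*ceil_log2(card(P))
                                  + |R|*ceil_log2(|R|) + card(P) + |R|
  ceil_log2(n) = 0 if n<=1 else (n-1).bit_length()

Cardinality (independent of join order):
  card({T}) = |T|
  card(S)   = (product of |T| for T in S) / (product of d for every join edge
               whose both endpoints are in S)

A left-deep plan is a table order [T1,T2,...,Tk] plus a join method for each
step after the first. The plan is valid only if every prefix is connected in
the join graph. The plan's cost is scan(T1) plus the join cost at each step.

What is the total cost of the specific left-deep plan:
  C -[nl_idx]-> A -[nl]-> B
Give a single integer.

step 1: scan C: cost=50, card=50
step 2: join A via nl_idx
    card(P join A) = 50*250/(2) = 6250
    cost = 50 + 50*8 + 6250 = 6700
step 3: join B via nl
    card(P join B) = 6250*80/(10*2) = 25000
    cost = 6700 + 6250*80 = 506700

506700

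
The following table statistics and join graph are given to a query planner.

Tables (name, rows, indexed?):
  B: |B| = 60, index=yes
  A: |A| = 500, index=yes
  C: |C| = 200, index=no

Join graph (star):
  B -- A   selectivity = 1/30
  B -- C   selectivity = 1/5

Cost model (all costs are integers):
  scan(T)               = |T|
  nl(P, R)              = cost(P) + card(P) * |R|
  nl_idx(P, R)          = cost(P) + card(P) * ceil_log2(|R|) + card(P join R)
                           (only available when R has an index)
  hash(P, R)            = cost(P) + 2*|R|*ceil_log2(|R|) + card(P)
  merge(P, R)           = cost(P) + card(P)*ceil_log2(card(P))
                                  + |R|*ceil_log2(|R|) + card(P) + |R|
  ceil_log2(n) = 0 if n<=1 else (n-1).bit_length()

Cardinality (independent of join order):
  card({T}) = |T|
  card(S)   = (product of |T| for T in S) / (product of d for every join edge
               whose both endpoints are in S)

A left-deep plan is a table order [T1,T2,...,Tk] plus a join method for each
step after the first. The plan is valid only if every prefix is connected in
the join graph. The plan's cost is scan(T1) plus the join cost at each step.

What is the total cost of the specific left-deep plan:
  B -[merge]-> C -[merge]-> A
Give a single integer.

step 1: scan B: cost=60, card=60
step 2: join C via merge
    card(P join C) = 60*200/(5) = 2400
    cost = 60 + 60*6 + 200*8 + 60 + 200 = 2280
step 3: join A via merge
    card(P join A) = 2400*500/(30) = 40000
    cost = 2280 + 2400*12 + 500*9 + 2400 + 500 = 38480

38480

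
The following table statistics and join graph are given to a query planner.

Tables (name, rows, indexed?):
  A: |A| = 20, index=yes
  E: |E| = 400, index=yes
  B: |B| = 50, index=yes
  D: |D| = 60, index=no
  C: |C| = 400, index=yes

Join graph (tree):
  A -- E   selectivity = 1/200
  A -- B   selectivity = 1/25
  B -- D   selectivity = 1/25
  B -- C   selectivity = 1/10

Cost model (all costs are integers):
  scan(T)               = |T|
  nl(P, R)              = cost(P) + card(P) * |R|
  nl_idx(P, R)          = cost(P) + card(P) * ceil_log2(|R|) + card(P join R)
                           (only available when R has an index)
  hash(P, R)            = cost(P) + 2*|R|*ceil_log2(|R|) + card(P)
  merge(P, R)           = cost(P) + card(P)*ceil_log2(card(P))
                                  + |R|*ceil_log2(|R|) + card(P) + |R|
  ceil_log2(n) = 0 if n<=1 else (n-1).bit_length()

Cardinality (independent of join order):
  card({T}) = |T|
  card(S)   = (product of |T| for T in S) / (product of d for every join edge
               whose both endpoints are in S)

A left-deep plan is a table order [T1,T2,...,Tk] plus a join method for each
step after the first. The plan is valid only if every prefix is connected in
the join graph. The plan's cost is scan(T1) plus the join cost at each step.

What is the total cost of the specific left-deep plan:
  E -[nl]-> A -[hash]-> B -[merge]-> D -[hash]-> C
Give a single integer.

step 1: scan E: cost=400, card=400
step 2: join A via nl
    card(P join A) = 400*20/(200) = 40
    cost = 400 + 400*20 = 8400
step 3: join B via hash
    card(P join B) = 40*50/(25) = 80
    cost = 8400 + 2*50*6 + 40 = 9040
step 4: join D via merge
    card(P join D) = 80*60/(25) = 192
    cost = 9040 + 80*7 + 60*6 + 80 + 60 = 10100
step 5: join C via hash
    card(P join C) = 192*400/(10) = 7680
    cost = 10100 + 2*400*9 + 192 = 17492

17492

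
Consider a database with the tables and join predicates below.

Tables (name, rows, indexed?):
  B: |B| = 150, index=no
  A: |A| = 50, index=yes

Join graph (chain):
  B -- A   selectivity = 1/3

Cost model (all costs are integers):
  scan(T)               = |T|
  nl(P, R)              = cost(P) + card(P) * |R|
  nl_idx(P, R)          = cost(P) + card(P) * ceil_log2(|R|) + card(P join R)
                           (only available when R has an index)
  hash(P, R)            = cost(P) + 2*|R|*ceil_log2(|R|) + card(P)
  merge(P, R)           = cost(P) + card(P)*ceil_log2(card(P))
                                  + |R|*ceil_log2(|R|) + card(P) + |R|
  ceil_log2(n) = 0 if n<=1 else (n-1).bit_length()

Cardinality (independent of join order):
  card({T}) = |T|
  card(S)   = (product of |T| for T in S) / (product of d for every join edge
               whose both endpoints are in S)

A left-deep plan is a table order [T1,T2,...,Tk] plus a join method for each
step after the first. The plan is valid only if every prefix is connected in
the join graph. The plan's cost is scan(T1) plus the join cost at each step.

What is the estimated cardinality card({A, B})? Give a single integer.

Tables in S: A(50), B(150)
Edges inside S: B-A(d=3)
numerator = 50 * 150 = 7500
denominator = 3 = 3
card(S) = 7500 / 3 = 2500

2500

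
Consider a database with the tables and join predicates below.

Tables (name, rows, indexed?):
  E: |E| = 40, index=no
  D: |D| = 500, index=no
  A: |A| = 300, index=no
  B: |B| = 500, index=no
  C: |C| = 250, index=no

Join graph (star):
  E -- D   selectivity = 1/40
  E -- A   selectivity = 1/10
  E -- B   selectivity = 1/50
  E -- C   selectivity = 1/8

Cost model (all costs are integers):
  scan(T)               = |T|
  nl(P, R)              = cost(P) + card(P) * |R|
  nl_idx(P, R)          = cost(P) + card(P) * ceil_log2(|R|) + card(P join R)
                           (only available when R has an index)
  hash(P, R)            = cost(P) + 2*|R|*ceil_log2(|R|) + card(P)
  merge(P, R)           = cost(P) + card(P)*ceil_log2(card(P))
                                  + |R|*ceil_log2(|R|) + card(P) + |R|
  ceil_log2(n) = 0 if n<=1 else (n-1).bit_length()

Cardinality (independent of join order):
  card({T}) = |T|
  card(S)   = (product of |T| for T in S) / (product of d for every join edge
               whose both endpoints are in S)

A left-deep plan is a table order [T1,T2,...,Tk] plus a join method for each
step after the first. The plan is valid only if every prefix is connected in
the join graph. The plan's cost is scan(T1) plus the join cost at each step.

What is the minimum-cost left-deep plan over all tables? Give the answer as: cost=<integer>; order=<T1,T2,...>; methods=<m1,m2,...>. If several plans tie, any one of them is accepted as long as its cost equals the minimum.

cost=174880; order=B,E,D,A,C; methods=hash,merge,hash,hash

Selinger DP (subsets sized 1..n):
  {E}: scan cost=40, card=40
  {D}: scan cost=500, card=500
  {A}: scan cost=300, card=300
  {B}: scan cost=500, card=500
  {C}: scan cost=250, card=250
  {DE}: card=500; try (E,hash)→1480, (D,merge)→5320, (E,merge)→5780, (D,hash)→9080, (D,nl)→20040, (E,nl)→20500; best=1480 via (E,hash)
  {AE}: card=1200; try (E,hash)→1080, (A,merge)→3320, (E,merge)→3580, (A,hash)→5480, (A,nl)→12040, (E,nl)→12300; best=1080 via (E,hash)
  {BE}: card=400; try (E,hash)→1480, (B,merge)→5320, (E,merge)→5780, (B,hash)→9080, (B,nl)→20040, (E,nl)→20500; best=1480 via (E,hash)
  {CE}: card=1250; try (E,hash)→980, (C,merge)→2570, (E,merge)→2780, (C,hash)→4080, (C,nl)→10040, (E,nl)→10250; best=980 via (E,hash)
  {ADE}: card=15000; try (A,hash)→7380, (A,merge)→9480, (D,hash)→11280, (D,merge)→20480, (A,nl)→151480, (D,nl)→601080; best=7380 via (A,hash)
  {BDE}: card=5000; try (D,merge)→10480, (D,hash)→10880, (B,hash)→10980, (B,merge)→11480, (D,nl)→201480, (B,nl)→251480; best=10480 via (D,merge)
  {CDE}: card=15625; try (C,hash)→5980, (C,merge)→8730, (D,hash)→11230, (D,merge)→20980, (C,nl)→126480, (D,nl)→625980; best=5980 via (C,hash)
  {ABE}: card=12000; try (A,hash)→7280, (A,merge)→8480, (B,hash)→11280, (B,merge)→20480, (A,nl)→121480, (B,nl)→601080; best=7280 via (A,hash)
  {ACE}: card=37500; try (C,hash)→6280, (A,hash)→7630, (C,merge)→17730, (A,merge)→18980, (C,nl)→301080, (A,nl)→375980; best=6280 via (C,hash)
  {BCE}: card=12500; try (C,hash)→5880, (C,merge)→7730, (B,hash)→11230, (B,merge)→20980, (C,nl)→101480, (B,nl)→625980; best=5880 via (C,hash)
  {ABDE}: card=150000; try (A,hash)→20880, (D,hash)→28280, (B,hash)→31380, (A,merge)→83480, (D,merge)→192280, (B,merge)→237380 …(+3); best=20880 via (A,hash)
  {ACDE}: card=468750; try (C,hash)→26380, (A,hash)→27005, (D,hash)→52780, (C,merge)→234630, (A,merge)→243355, (D,merge)→648780 …(+3); best=26380 via (C,hash)
  {BCDE}: card=156250; try (C,hash)→19480, (D,hash)→27380, (B,hash)→30605, (C,merge)→82730, (D,merge)→198380, (B,merge)→245355 …(+3); best=19480 via (C,hash)
  {ABCE}: card=375000; try (C,hash)→23280, (A,hash)→23780, (B,hash)→52780, (C,merge)→189530, (A,merge)→196380, (B,merge)→648780 …(+3); best=23280 via (C,hash)
  {ABCDE}: card=4687500; try (C,hash)→174880, (A,hash)→181130, (D,hash)→407280, (B,hash)→504130, (C,merge)→2873130, (A,merge)→2991230 …(+6); best=174880 via (C,hash)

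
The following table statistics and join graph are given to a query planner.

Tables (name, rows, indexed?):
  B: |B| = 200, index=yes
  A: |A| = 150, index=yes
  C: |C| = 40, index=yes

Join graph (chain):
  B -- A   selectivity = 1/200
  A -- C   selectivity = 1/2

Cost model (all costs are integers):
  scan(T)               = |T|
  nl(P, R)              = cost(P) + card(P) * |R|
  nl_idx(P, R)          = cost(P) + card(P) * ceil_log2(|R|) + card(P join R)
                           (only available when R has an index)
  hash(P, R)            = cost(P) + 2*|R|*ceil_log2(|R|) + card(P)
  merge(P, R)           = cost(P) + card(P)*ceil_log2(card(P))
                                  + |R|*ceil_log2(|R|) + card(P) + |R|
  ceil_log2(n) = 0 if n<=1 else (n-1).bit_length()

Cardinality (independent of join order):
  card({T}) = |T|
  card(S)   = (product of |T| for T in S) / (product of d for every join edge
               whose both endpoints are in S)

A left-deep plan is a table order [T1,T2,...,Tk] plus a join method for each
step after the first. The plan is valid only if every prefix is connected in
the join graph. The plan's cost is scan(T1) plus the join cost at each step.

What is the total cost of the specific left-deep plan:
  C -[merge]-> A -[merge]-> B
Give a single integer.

step 1: scan C: cost=40, card=40
step 2: join A via merge
    card(P join A) = 40*150/(2) = 3000
    cost = 40 + 40*6 + 150*8 + 40 + 150 = 1670
step 3: join B via merge
    card(P join B) = 3000*200/(200) = 3000
    cost = 1670 + 3000*12 + 200*8 + 3000 + 200 = 42470

42470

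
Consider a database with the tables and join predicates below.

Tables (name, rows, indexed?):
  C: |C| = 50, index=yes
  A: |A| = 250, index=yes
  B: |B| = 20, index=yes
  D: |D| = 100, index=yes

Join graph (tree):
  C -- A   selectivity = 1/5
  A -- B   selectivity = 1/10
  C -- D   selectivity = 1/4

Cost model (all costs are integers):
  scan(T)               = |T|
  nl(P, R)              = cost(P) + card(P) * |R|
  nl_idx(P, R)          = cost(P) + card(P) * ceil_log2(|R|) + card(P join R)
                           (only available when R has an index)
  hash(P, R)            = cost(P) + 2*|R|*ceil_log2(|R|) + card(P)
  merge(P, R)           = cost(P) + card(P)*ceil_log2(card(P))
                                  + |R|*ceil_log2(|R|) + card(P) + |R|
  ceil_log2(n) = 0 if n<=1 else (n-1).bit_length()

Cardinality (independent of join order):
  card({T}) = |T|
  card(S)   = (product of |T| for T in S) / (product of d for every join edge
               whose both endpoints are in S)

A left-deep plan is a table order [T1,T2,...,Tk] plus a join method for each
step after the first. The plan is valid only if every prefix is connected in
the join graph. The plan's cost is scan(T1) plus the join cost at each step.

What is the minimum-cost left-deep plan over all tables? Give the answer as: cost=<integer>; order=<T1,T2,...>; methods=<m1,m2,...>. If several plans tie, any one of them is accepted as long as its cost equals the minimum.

Selinger DP (subsets sized 1..n):
  {C}: scan cost=50, card=50
  {A}: scan cost=250, card=250
  {B}: scan cost=20, card=20
  {D}: scan cost=100, card=100
  {AC}: card=2500; try (C,hash)→1100, (A,merge)→2650, (C,merge)→2850, (A,nl_idx)→2950, (A,hash)→4100, (C,nl_idx)→4250 …(+2); best=1100 via (C,hash)
  {CD}: card=1250; try (C,hash)→800, (D,merge)→1200, (C,merge)→1250, (D,hash)→1500, (D,nl_idx)→1650, (C,nl_idx)→1950 …(+2); best=800 via (C,hash)
  {AB}: card=500; try (A,nl_idx)→680, (B,hash)→700, (B,nl_idx)→2000, (A,merge)→2390, (B,merge)→2620, (A,hash)→4040 …(+2); best=680 via (A,nl_idx)
  {ABC}: card=5000; try (C,hash)→1780, (B,hash)→3800, (C,merge)→6030, (C,nl_idx)→8680, (B,nl_idx)→18600, (C,nl)→25680 …(+2); best=1780 via (C,hash)
  {ACD}: card=62500; try (D,hash)→5000, (A,hash)→6050, (A,merge)→18050, (D,merge)→34400, (A,nl_idx)→73300, (D,nl_idx)→81100 …(+2); best=5000 via (D,hash)
  {ABCD}: card=125000; try (D,hash)→8180, (B,hash)→67700, (D,merge)→72580, (D,nl_idx)→161780, (B,nl_idx)→442500, (D,nl)→501780 …(+2); best=8180 via (D,hash)

cost=8180; order=B,A,C,D; methods=nl_idx,hash,hash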